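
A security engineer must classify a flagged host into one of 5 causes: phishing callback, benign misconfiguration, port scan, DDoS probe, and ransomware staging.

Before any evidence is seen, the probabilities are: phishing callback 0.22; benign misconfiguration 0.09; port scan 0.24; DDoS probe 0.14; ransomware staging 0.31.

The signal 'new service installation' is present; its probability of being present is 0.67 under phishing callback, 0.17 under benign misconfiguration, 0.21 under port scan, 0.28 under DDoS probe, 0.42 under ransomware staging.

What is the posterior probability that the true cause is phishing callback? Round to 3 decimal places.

For each hypothesis, the unnormalized posterior weight is prior × likelihood:
  phishing callback: 0.22 × 0.67 = 0.1474
  benign misconfiguration: 0.09 × 0.17 = 0.0153
  port scan: 0.24 × 0.21 = 0.0504
  DDoS probe: 0.14 × 0.28 = 0.0392
  ransomware staging: 0.31 × 0.42 = 0.1302
The unnormalized weights sum to 0.3825.
P(phishing callback | evidence) = 0.1474 / 0.3825 ≈ 0.385.

0.385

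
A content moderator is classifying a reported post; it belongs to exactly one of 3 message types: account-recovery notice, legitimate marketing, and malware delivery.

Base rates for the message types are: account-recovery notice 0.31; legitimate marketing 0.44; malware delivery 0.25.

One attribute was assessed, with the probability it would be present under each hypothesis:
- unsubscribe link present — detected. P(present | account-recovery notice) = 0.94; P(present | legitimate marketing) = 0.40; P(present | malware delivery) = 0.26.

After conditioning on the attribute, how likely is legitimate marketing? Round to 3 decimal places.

For each hypothesis, the unnormalized posterior weight is prior × likelihood:
  account-recovery notice: 0.31 × 0.94 = 0.2914
  legitimate marketing: 0.44 × 0.40 = 0.176
  malware delivery: 0.25 × 0.26 = 0.065
The unnormalized weights sum to 0.5324.
P(legitimate marketing | evidence) = 0.176 / 0.5324 ≈ 0.331.

0.331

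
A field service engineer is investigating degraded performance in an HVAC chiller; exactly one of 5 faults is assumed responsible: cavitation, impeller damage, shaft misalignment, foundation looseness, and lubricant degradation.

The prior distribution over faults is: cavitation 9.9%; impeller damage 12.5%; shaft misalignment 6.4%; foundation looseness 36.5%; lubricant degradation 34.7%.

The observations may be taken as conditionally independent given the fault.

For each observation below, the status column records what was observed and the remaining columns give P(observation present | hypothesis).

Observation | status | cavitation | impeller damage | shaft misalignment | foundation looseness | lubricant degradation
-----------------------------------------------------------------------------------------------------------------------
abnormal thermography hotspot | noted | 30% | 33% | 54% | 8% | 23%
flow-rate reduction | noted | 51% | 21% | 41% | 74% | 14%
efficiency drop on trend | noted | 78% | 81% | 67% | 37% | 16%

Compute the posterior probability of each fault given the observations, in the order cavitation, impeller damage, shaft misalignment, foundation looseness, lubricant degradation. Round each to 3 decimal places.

0.310, 0.184, 0.249, 0.210, 0.047

Multiply each prior by the joint likelihood of the evidence pattern:
  cavitation: 0.099 × 0.30 × 0.51 × 0.78 = 0.011815
  impeller damage: 0.125 × 0.33 × 0.21 × 0.81 = 0.0070166
  shaft misalignment: 0.064 × 0.54 × 0.41 × 0.67 = 0.0094936
  foundation looseness: 0.365 × 0.08 × 0.74 × 0.37 = 0.007995
  lubricant degradation: 0.347 × 0.23 × 0.14 × 0.16 = 0.0017877
Normalizing constant Z = 0.011815 + 0.0070166 + 0.0094936 + 0.007995 + 0.0017877 = 0.038108.
P(cavitation | evidence) = 0.011815 / 0.038108 ≈ 0.310
P(impeller damage | evidence) = 0.0070166 / 0.038108 ≈ 0.184
P(shaft misalignment | evidence) = 0.0094936 / 0.038108 ≈ 0.249
P(foundation looseness | evidence) = 0.007995 / 0.038108 ≈ 0.210
P(lubricant degradation | evidence) = 0.0017877 / 0.038108 ≈ 0.047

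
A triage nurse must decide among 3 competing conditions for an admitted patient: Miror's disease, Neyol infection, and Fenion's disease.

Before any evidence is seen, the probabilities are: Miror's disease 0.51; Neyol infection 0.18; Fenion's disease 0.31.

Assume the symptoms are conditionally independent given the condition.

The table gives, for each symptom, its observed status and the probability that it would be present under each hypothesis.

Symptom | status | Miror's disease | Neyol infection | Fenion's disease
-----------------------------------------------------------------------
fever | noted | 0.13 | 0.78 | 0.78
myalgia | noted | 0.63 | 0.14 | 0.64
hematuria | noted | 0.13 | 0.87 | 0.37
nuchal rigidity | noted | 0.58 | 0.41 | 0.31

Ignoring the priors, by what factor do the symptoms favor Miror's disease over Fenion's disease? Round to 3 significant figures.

The Bayes factor is the ratio of the joint likelihoods of the symptom pattern under the two hypotheses.
  Miror's disease: 0.13 × 0.63 × 0.13 × 0.58 = 0.0061753
  Fenion's disease: 0.78 × 0.64 × 0.37 × 0.31 = 0.057258
Bayes factor = 0.0061753 / 0.057258 ≈ 0.108

0.108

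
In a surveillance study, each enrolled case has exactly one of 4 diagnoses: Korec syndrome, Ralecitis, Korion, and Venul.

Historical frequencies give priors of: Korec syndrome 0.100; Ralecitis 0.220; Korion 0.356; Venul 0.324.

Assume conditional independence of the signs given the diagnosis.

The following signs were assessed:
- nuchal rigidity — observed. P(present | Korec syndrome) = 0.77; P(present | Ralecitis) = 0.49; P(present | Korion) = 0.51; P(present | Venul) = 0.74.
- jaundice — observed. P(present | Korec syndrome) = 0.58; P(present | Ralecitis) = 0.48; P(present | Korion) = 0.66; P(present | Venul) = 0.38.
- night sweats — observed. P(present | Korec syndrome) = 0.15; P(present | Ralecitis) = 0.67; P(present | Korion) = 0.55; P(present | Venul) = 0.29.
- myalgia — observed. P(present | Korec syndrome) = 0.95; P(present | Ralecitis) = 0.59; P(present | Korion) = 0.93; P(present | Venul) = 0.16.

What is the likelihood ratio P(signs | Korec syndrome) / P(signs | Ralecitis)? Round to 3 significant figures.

0.684

Take the product of per-sign likelihoods under each hypothesis, then divide.
  Korec syndrome: 0.77 × 0.58 × 0.15 × 0.95 = 0.06364
  Ralecitis: 0.49 × 0.48 × 0.67 × 0.59 = 0.092975
Bayes factor = 0.06364 / 0.092975 ≈ 0.684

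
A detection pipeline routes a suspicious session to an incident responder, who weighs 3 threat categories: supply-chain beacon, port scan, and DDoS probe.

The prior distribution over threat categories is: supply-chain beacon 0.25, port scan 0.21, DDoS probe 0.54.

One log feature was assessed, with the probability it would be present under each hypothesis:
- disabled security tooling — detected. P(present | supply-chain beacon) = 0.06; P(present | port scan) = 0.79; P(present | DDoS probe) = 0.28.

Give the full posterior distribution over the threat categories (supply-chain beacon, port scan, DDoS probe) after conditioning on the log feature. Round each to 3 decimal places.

0.045, 0.500, 0.455

For each hypothesis, the unnormalized posterior weight is prior × likelihood:
  supply-chain beacon: 0.25 × 0.06 = 0.015
  port scan: 0.21 × 0.79 = 0.1659
  DDoS probe: 0.54 × 0.28 = 0.1512
Marginal likelihood of the evidence = 0.3321.
P(supply-chain beacon | evidence) = 0.015 / 0.3321 ≈ 0.045
P(port scan | evidence) = 0.1659 / 0.3321 ≈ 0.500
P(DDoS probe | evidence) = 0.1512 / 0.3321 ≈ 0.455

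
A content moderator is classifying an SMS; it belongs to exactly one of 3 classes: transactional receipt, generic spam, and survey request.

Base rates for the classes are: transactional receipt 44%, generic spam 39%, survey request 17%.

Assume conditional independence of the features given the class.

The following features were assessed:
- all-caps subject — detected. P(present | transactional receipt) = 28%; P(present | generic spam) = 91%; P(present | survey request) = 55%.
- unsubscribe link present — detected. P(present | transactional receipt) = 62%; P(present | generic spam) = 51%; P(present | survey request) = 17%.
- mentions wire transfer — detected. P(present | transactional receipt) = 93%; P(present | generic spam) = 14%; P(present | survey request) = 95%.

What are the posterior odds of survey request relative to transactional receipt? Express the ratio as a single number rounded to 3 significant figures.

The normalizing constant cancels in an odds ratio, so compute prior × likelihood for the two hypotheses only:
  survey request: 0.17 × 0.55 × 0.17 × 0.95 = 0.0151
  transactional receipt: 0.44 × 0.28 × 0.62 × 0.93 = 0.071037
Posterior odds = 0.0151 / 0.071037 ≈ 0.213.

0.213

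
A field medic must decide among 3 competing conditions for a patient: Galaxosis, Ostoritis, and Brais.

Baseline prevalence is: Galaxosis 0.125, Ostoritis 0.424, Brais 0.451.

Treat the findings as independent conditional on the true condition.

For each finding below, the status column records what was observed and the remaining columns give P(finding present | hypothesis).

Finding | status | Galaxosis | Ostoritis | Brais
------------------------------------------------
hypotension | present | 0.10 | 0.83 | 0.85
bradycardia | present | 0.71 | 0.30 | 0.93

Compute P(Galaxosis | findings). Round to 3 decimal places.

By Bayes' rule with conditional independence, the unnormalized weight for each hypothesis is prior × ∏ likelihoods:
  Galaxosis: 0.125 × 0.10 × 0.71 = 0.008875
  Ostoritis: 0.424 × 0.83 × 0.30 = 0.10558
  Brais: 0.451 × 0.85 × 0.93 = 0.35652
Marginal likelihood of the evidence = 0.47097.
P(Galaxosis | evidence) = 0.008875 / 0.47097 ≈ 0.019.

0.019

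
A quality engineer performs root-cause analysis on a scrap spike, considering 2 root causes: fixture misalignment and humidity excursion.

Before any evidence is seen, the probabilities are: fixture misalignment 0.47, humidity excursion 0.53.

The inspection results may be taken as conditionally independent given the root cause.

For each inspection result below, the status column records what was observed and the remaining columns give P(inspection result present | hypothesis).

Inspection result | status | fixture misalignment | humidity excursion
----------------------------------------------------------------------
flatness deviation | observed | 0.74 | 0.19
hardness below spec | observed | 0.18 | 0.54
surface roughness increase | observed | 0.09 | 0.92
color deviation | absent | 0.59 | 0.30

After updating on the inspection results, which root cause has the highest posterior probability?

humidity excursion

Multiply each prior by the joint likelihood of the inspection result pattern (using 1 − P(present | H) for each absent inspection result):
  fixture misalignment: 0.47 × 0.74 × 0.18 × 0.09 × (1 − 0.59) = 0.0023101
  humidity excursion: 0.53 × 0.19 × 0.54 × 0.92 × (1 − 0.30) = 0.035019
The unnormalized weights sum to 0.03733.
P(fixture misalignment | evidence) ≈ 0.0023101 / 0.03733 ≈ 0.062
P(humidity excursion | evidence) ≈ 0.035019 / 0.03733 ≈ 0.938
The largest is 0.938, so humidity excursion is most probable.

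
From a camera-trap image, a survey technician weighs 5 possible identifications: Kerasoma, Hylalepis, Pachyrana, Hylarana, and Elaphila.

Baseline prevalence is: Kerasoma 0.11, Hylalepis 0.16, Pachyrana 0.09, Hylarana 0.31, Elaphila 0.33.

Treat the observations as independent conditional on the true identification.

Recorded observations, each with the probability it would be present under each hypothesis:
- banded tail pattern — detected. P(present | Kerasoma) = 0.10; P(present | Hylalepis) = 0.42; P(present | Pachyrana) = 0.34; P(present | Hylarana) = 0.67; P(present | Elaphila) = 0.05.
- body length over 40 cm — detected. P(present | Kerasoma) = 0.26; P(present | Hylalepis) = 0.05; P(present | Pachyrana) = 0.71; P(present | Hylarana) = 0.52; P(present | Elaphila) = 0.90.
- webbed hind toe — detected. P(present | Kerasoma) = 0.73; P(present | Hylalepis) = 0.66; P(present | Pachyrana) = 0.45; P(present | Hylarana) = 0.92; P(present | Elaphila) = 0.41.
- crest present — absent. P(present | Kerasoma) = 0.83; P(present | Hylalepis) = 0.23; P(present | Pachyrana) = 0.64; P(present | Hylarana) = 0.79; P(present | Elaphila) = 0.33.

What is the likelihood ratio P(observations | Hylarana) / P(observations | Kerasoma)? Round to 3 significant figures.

Joint likelihood of the evidence pattern under each hypothesis (using 1 − P(present | H) for each absent observation):
  Hylarana: 0.67 × 0.52 × 0.92 × (1 − 0.79) = 0.067311
  Kerasoma: 0.10 × 0.26 × 0.73 × (1 − 0.83) = 0.0032266
Bayes factor = 0.067311 / 0.0032266 ≈ 20.9

20.9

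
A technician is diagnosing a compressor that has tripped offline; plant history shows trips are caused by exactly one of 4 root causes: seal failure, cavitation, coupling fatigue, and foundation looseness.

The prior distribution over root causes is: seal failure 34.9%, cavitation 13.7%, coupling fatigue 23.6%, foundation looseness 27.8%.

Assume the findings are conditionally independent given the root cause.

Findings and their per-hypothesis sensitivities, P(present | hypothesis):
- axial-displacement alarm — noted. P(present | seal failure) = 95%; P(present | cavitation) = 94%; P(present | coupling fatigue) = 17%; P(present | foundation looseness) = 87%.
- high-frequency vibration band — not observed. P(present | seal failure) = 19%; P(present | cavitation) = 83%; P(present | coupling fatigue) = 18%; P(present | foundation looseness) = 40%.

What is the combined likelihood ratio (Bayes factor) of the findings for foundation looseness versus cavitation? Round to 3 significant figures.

3.27

The Bayes factor is the ratio of the joint likelihoods of the evidence pattern under the two hypotheses (using 1 − P(present | H) for each absent finding).
  foundation looseness: 0.87 × (1 − 0.40) = 0.522
  cavitation: 0.94 × (1 − 0.83) = 0.1598
Bayes factor = 0.522 / 0.1598 ≈ 3.27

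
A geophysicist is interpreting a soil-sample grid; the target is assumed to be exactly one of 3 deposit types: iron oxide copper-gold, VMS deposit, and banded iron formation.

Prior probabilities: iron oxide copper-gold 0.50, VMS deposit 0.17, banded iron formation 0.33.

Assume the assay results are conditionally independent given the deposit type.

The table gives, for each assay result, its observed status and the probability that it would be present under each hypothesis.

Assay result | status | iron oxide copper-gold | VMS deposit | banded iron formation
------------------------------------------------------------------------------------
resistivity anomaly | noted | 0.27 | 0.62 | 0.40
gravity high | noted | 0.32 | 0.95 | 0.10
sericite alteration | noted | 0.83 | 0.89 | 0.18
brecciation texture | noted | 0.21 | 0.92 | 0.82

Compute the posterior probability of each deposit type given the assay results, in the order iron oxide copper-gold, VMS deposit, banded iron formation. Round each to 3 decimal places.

Multiply each prior by the joint likelihood of the assay result pattern:
  iron oxide copper-gold: 0.50 × 0.27 × 0.32 × 0.83 × 0.21 = 0.0075298
  VMS deposit: 0.17 × 0.62 × 0.95 × 0.89 × 0.92 = 0.081986
  banded iron formation: 0.33 × 0.40 × 0.10 × 0.18 × 0.82 = 0.0019483
Normalizing constant Z = 0.0075298 + 0.081986 + 0.0019483 = 0.091465.
P(iron oxide copper-gold | evidence) = 0.0075298 / 0.091465 ≈ 0.082
P(VMS deposit | evidence) = 0.081986 / 0.091465 ≈ 0.896
P(banded iron formation | evidence) = 0.0019483 / 0.091465 ≈ 0.021

0.082, 0.896, 0.021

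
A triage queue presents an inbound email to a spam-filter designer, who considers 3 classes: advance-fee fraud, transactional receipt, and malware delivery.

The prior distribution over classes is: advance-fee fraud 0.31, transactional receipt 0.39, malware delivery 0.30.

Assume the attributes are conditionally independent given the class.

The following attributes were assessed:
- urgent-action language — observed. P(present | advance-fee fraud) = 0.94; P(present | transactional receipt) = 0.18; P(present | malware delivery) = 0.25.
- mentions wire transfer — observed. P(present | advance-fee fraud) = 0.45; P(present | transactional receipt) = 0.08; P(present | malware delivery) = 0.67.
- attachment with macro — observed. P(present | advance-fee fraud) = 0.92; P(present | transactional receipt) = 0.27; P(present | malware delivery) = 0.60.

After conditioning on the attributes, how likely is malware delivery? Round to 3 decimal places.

Multiply each prior by the joint likelihood of the attribute pattern:
  advance-fee fraud: 0.31 × 0.94 × 0.45 × 0.92 = 0.12064
  transactional receipt: 0.39 × 0.18 × 0.08 × 0.27 = 0.0015163
  malware delivery: 0.30 × 0.25 × 0.67 × 0.60 = 0.03015
Normalizing constant Z = 0.12064 + 0.0015163 + 0.03015 = 0.15231.
P(malware delivery | evidence) = 0.03015 / 0.15231 ≈ 0.198.

0.198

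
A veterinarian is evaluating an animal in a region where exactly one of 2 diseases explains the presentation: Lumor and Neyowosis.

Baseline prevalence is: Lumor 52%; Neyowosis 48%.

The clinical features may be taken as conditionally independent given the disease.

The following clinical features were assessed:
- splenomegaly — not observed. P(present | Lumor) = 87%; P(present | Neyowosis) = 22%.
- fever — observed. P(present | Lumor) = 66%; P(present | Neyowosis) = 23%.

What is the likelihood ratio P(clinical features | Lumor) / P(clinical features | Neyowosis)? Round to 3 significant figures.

Take the product of per-clinical feature likelihoods under each hypothesis (using 1 − P(present | H) for each absent clinical feature), then divide.
  Lumor: (1 − 0.87) × 0.66 = 0.0858
  Neyowosis: (1 − 0.22) × 0.23 = 0.1794
Bayes factor = 0.0858 / 0.1794 ≈ 0.478

0.478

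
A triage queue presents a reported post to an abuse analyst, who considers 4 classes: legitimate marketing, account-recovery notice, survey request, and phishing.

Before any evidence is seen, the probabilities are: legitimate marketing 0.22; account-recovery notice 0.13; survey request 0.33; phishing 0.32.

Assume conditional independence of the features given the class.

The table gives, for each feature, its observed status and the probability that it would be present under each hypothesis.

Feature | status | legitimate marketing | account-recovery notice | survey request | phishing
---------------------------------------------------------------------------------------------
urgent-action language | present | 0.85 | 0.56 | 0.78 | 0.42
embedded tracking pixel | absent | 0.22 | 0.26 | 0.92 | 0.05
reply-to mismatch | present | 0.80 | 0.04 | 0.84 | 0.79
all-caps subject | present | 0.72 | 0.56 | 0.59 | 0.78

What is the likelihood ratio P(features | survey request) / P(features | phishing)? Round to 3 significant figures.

The Bayes factor is the ratio of the joint likelihoods of the feature pattern under the two hypotheses (using 1 − P(present | H) for each absent feature).
  survey request: 0.78 × (1 − 0.92) × 0.84 × 0.59 = 0.030925
  phishing: 0.42 × (1 − 0.05) × 0.79 × 0.78 = 0.24586
Bayes factor = 0.030925 / 0.24586 ≈ 0.126

0.126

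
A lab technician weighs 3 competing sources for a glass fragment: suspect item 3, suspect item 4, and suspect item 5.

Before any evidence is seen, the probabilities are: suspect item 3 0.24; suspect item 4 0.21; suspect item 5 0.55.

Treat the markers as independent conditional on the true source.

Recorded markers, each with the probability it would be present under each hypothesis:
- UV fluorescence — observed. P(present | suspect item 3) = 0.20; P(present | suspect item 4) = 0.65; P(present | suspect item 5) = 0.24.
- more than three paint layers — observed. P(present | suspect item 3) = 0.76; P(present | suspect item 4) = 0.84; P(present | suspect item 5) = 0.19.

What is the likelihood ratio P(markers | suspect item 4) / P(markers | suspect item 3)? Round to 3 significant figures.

3.59

Joint likelihood of the marker pattern under each hypothesis:
  suspect item 4: 0.65 × 0.84 = 0.546
  suspect item 3: 0.20 × 0.76 = 0.152
Bayes factor = 0.546 / 0.152 ≈ 3.59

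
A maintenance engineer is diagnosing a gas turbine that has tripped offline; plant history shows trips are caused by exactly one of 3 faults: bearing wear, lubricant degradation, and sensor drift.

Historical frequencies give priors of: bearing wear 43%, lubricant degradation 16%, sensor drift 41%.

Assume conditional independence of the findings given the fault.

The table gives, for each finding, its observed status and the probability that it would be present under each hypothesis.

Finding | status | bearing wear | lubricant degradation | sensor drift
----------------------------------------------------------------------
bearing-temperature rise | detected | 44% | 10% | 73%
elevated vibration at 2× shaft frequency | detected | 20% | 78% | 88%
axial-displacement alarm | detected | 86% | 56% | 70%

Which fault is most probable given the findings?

For each hypothesis, the unnormalized posterior weight is prior × product of the finding likelihoods:
  bearing wear: 0.43 × 0.44 × 0.20 × 0.86 = 0.032542
  lubricant degradation: 0.16 × 0.10 × 0.78 × 0.56 = 0.0069888
  sensor drift: 0.41 × 0.73 × 0.88 × 0.70 = 0.18437
Marginal likelihood of the evidence = 0.2239.
P(bearing wear | evidence) ≈ 0.032542 / 0.2239 ≈ 0.145
P(lubricant degradation | evidence) ≈ 0.0069888 / 0.2239 ≈ 0.031
P(sensor drift | evidence) ≈ 0.18437 / 0.2239 ≈ 0.823
The largest is 0.823, so sensor drift is most probable.

sensor drift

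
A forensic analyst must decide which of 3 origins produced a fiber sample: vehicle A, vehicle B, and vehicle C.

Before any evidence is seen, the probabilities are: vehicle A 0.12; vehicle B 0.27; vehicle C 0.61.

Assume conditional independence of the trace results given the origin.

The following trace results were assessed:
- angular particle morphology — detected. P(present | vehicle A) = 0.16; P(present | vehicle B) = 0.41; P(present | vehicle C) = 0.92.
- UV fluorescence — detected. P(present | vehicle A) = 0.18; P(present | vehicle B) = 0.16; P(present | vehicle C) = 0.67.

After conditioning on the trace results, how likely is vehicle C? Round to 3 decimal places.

0.947

Multiply each prior by the joint likelihood of the trace result pattern:
  vehicle A: 0.12 × 0.16 × 0.18 = 0.003456
  vehicle B: 0.27 × 0.41 × 0.16 = 0.017712
  vehicle C: 0.61 × 0.92 × 0.67 = 0.376
Normalizing constant Z = 0.003456 + 0.017712 + 0.376 = 0.39717.
P(vehicle C | evidence) = 0.376 / 0.39717 ≈ 0.947.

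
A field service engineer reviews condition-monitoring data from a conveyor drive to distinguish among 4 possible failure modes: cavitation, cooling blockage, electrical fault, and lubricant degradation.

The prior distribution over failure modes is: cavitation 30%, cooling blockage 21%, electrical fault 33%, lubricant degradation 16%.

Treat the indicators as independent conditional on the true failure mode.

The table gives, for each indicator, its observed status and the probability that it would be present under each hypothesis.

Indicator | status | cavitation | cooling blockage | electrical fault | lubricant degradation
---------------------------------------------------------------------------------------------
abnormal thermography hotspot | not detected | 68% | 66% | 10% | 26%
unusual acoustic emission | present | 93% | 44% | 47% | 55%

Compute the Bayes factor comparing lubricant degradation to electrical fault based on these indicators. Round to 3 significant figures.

The Bayes factor is the ratio of the joint likelihoods of the indicator pattern under the two hypotheses (using 1 − P(present | H) for each absent indicator).
  lubricant degradation: (1 − 0.26) × 0.55 = 0.407
  electrical fault: (1 − 0.10) × 0.47 = 0.423
Bayes factor = 0.407 / 0.423 ≈ 0.962

0.962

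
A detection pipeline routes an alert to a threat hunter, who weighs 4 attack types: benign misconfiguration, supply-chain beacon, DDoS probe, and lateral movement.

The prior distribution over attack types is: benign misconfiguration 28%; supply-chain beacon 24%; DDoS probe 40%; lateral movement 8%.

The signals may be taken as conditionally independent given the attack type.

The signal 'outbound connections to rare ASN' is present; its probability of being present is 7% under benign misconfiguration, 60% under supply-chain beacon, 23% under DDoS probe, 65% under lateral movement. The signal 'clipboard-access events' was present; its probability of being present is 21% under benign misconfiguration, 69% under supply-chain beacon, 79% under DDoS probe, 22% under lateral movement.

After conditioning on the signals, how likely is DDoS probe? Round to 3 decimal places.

0.387

For each hypothesis, the unnormalized posterior weight is prior × product of the signal likelihoods:
  benign misconfiguration: 0.28 × 0.07 × 0.21 = 0.004116
  supply-chain beacon: 0.24 × 0.60 × 0.69 = 0.09936
  DDoS probe: 0.40 × 0.23 × 0.79 = 0.07268
  lateral movement: 0.08 × 0.65 × 0.22 = 0.01144
Normalizing constant Z = 0.004116 + 0.09936 + 0.07268 + 0.01144 = 0.1876.
P(DDoS probe | evidence) = 0.07268 / 0.1876 ≈ 0.387.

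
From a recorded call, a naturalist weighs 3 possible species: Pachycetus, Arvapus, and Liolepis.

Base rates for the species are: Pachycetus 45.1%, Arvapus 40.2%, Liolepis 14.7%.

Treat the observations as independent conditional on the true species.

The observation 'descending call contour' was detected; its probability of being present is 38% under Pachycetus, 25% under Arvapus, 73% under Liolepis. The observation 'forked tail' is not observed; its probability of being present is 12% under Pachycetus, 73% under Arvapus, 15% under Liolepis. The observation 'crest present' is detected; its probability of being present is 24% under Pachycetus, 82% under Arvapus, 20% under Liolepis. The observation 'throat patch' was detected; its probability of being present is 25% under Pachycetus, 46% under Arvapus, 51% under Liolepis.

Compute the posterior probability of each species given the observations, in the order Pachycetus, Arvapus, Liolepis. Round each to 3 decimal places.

Multiply each prior by the joint likelihood of the evidence pattern (using 1 − P(present | H) for each absent observation):
  Pachycetus: 0.451 × 0.38 × (1 − 0.12) × 0.24 × 0.25 = 0.0090489
  Arvapus: 0.402 × 0.25 × (1 − 0.73) × 0.82 × 0.46 = 0.010235
  Liolepis: 0.147 × 0.73 × (1 − 0.15) × 0.20 × 0.51 = 0.0093038
The unnormalized weights sum to 0.028588.
P(Pachycetus | evidence) = 0.0090489 / 0.028588 ≈ 0.317
P(Arvapus | evidence) = 0.010235 / 0.028588 ≈ 0.358
P(Liolepis | evidence) = 0.0093038 / 0.028588 ≈ 0.325

0.317, 0.358, 0.325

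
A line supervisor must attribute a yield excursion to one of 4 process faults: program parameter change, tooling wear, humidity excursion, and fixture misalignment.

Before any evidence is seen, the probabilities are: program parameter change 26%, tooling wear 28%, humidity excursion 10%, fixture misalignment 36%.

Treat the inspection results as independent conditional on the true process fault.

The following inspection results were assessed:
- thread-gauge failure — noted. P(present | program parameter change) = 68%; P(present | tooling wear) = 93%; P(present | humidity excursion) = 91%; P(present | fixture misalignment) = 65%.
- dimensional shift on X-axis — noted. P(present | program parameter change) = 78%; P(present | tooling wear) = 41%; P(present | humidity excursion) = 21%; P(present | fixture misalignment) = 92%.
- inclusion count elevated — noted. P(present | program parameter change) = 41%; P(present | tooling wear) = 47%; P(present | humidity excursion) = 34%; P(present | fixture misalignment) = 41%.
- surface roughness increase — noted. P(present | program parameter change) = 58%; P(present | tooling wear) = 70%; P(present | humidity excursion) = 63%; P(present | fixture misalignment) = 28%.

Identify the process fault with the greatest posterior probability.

tooling wear

For each hypothesis, the unnormalized posterior weight is prior × product of the inspection result likelihoods:
  program parameter change: 0.26 × 0.68 × 0.78 × 0.41 × 0.58 = 0.032794
  tooling wear: 0.28 × 0.93 × 0.41 × 0.47 × 0.70 = 0.035125
  humidity excursion: 0.10 × 0.91 × 0.21 × 0.34 × 0.63 = 0.0040934
  fixture misalignment: 0.36 × 0.65 × 0.92 × 0.41 × 0.28 = 0.024714
Normalizing constant Z = 0.032794 + 0.035125 + 0.0040934 + 0.024714 = 0.096726.
P(program parameter change | evidence) ≈ 0.032794 / 0.096726 ≈ 0.339
P(tooling wear | evidence) ≈ 0.035125 / 0.096726 ≈ 0.363
P(humidity excursion | evidence) ≈ 0.0040934 / 0.096726 ≈ 0.042
P(fixture misalignment | evidence) ≈ 0.024714 / 0.096726 ≈ 0.256
The largest is 0.363, so tooling wear is most probable.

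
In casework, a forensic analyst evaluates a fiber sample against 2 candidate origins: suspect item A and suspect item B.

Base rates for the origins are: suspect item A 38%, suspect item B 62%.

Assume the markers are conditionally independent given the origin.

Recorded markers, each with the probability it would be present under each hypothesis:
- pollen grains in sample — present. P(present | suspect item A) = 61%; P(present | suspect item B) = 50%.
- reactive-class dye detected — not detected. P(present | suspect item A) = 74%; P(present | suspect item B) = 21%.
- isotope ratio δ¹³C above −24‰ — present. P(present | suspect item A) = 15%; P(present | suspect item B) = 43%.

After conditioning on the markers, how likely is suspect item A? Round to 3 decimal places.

By Bayes' rule with conditional independence, the unnormalized weight for each hypothesis is prior × ∏ likelihoods (using 1 − P(present | H) for each absent marker):
  suspect item A: 0.38 × 0.61 × (1 − 0.74) × 0.15 = 0.0090402
  suspect item B: 0.62 × 0.50 × (1 − 0.21) × 0.43 = 0.10531
Marginal likelihood of the evidence = 0.11435.
P(suspect item A | evidence) = 0.0090402 / 0.11435 ≈ 0.079.

0.079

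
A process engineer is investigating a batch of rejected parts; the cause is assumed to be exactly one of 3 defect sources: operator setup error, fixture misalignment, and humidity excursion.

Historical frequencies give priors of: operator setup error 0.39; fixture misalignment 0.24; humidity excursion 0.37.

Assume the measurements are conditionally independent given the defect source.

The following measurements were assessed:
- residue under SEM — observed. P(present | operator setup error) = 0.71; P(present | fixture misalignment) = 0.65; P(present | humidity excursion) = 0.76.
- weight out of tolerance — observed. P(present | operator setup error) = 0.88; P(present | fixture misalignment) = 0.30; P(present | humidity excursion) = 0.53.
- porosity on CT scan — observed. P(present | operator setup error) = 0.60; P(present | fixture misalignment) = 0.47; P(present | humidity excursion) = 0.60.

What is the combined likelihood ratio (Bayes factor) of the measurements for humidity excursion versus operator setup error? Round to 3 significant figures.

0.645

Take the product of per-measurement likelihoods under each hypothesis, then divide.
  humidity excursion: 0.76 × 0.53 × 0.60 = 0.24168
  operator setup error: 0.71 × 0.88 × 0.60 = 0.37488
Bayes factor = 0.24168 / 0.37488 ≈ 0.645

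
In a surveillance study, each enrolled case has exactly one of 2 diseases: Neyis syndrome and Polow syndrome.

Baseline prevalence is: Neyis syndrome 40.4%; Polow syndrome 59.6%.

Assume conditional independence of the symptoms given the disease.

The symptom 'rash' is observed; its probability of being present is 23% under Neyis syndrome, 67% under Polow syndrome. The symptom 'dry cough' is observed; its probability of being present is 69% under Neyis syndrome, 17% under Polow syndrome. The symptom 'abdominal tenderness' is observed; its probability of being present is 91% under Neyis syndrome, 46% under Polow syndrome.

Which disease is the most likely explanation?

Neyis syndrome

By Bayes' rule with conditional independence, the unnormalized weight for each hypothesis is prior × ∏ likelihoods:
  Neyis syndrome: 0.404 × 0.23 × 0.69 × 0.91 = 0.058344
  Polow syndrome: 0.596 × 0.67 × 0.17 × 0.46 = 0.031227
Normalizing constant Z = 0.058344 + 0.031227 = 0.089571.
P(Neyis syndrome | evidence) ≈ 0.058344 / 0.089571 ≈ 0.651
P(Polow syndrome | evidence) ≈ 0.031227 / 0.089571 ≈ 0.349
The largest is 0.651, so Neyis syndrome is most probable.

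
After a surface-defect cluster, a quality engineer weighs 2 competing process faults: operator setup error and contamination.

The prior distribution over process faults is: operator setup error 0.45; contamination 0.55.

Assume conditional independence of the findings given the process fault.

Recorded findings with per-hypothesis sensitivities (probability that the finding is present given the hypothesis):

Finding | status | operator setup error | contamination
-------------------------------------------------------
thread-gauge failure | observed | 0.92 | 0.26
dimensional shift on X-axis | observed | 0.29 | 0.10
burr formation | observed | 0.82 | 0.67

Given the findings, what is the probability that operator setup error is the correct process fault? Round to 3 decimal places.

By Bayes' rule with conditional independence, the unnormalized weight for each hypothesis is prior × ∏ likelihoods:
  operator setup error: 0.45 × 0.92 × 0.29 × 0.82 = 0.098449
  contamination: 0.55 × 0.26 × 0.10 × 0.67 = 0.009581
Marginal likelihood of the evidence = 0.10803.
P(operator setup error | evidence) = 0.098449 / 0.10803 ≈ 0.911.

0.911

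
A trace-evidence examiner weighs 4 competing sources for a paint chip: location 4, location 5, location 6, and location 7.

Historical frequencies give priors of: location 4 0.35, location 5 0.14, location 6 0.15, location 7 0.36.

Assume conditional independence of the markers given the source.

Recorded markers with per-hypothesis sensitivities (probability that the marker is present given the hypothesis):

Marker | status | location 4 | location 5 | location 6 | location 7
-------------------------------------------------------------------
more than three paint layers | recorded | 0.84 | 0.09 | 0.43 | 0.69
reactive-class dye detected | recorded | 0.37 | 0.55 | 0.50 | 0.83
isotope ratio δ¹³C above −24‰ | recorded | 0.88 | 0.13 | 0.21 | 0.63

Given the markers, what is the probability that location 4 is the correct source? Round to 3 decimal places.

0.410

By Bayes' rule with conditional independence, the unnormalized weight for each hypothesis is prior × ∏ likelihoods:
  location 4: 0.35 × 0.84 × 0.37 × 0.88 = 0.095726
  location 5: 0.14 × 0.09 × 0.55 × 0.13 = 0.0009009
  location 6: 0.15 × 0.43 × 0.50 × 0.21 = 0.0067725
  location 7: 0.36 × 0.69 × 0.83 × 0.63 = 0.12989
Normalizing constant Z = 0.095726 + 0.0009009 + 0.0067725 + 0.12989 = 0.23329.
P(location 4 | evidence) = 0.095726 / 0.23329 ≈ 0.410.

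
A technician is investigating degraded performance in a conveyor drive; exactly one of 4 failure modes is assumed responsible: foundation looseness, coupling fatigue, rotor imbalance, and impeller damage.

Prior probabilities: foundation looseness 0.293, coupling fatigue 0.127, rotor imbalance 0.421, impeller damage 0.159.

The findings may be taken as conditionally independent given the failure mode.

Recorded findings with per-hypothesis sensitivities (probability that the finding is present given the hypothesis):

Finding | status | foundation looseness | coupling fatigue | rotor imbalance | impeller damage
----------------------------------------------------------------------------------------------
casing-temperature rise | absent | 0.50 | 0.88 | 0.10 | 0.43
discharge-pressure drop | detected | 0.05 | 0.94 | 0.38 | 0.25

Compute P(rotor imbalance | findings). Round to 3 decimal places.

0.765

For each hypothesis, the unnormalized posterior weight is prior × product of the finding likelihoods (using 1 − P(present | H) for each absent finding):
  foundation looseness: 0.293 × (1 − 0.50) × 0.05 = 0.007325
  coupling fatigue: 0.127 × (1 − 0.88) × 0.94 = 0.014326
  rotor imbalance: 0.421 × (1 − 0.10) × 0.38 = 0.14398
  impeller damage: 0.159 × (1 − 0.43) × 0.25 = 0.022658
The unnormalized weights sum to 0.18829.
P(rotor imbalance | evidence) = 0.14398 / 0.18829 ≈ 0.765.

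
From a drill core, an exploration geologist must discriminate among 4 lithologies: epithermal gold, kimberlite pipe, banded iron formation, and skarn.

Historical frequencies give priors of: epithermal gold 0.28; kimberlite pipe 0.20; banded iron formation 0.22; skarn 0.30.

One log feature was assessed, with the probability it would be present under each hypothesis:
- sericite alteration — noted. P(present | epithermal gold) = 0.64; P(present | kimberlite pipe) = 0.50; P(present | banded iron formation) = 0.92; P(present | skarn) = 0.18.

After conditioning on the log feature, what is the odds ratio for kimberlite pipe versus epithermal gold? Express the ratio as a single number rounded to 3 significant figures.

Unnormalized posterior weight (prior times the log feature likelihood) for each of the two hypotheses:
  kimberlite pipe: 0.20 × 0.50 = 0.1
  epithermal gold: 0.28 × 0.64 = 0.1792
Posterior odds = 0.1 / 0.1792 ≈ 0.558.

0.558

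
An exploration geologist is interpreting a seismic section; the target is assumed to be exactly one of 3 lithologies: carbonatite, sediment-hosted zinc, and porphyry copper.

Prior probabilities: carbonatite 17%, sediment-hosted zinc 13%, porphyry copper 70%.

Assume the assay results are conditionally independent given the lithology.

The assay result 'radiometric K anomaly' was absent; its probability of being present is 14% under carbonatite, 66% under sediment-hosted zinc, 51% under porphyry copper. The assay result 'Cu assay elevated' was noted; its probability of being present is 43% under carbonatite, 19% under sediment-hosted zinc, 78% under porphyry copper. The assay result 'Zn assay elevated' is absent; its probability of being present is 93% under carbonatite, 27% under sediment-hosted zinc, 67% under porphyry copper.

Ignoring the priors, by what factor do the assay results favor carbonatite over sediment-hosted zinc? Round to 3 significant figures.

Take the product of per-assay result likelihoods under each hypothesis (using 1 − P(present | H) for each absent assay result), then divide.
  carbonatite: (1 − 0.14) × 0.43 × (1 − 0.93) = 0.025886
  sediment-hosted zinc: (1 − 0.66) × 0.19 × (1 − 0.27) = 0.047158
Bayes factor = 0.025886 / 0.047158 ≈ 0.549

0.549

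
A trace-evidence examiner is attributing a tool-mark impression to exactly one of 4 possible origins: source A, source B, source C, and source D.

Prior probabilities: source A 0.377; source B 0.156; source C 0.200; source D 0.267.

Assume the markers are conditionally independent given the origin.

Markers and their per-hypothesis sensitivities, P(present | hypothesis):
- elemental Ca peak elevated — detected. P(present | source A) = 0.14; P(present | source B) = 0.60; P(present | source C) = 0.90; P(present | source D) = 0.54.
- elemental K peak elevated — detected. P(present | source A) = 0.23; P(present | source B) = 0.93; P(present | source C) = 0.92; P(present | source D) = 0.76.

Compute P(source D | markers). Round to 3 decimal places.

0.293

Multiply each prior by the joint likelihood of the marker pattern:
  source A: 0.377 × 0.14 × 0.23 = 0.012139
  source B: 0.156 × 0.60 × 0.93 = 0.087048
  source C: 0.200 × 0.90 × 0.92 = 0.1656
  source D: 0.267 × 0.54 × 0.76 = 0.10958
Normalizing constant Z = 0.012139 + 0.087048 + 0.1656 + 0.10958 = 0.37436.
P(source D | evidence) = 0.10958 / 0.37436 ≈ 0.293.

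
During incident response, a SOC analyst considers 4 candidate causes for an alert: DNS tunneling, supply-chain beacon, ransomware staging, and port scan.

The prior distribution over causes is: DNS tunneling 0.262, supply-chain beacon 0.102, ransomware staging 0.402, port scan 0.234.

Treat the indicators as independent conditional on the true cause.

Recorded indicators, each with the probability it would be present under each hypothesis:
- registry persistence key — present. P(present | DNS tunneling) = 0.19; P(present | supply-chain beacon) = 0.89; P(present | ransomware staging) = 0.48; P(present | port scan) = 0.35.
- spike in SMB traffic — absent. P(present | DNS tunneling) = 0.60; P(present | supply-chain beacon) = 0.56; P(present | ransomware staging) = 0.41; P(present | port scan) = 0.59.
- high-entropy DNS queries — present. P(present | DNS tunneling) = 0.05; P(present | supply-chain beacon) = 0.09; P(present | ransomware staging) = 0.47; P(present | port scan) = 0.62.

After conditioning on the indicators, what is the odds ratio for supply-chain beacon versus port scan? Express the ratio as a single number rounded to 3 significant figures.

The normalizing constant cancels in an odds ratio, so compute prior × likelihood for the two hypotheses only (using 1 − P(present | H) for each absent indicator):
  supply-chain beacon: 0.102 × 0.89 × (1 − 0.56) × 0.09 = 0.0035949
  port scan: 0.234 × 0.35 × (1 − 0.59) × 0.62 = 0.020819
Posterior odds = 0.0035949 / 0.020819 ≈ 0.173.

0.173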